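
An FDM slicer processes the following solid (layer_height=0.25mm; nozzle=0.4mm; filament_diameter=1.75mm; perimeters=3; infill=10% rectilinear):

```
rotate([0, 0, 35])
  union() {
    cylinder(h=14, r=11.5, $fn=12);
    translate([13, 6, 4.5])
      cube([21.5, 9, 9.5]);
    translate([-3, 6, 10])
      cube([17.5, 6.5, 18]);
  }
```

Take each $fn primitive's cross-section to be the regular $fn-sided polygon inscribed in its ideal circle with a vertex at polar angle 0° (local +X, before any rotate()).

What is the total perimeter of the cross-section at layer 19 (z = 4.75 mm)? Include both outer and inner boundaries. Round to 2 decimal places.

132.43 mm

At z = 4.75 mm: the r=11.5 cylinder gives a regular 12-gon of circumradius 11.5 (constant along its height) (perimeter = 2·12·11.500·sin(180°/12) = 71.43 mm); the cube at (13, 6) (footprint 21.5×9) is included at this height (perimeter 61.00 mm); the cube at (-3, 6) does not reach this height (z outside [10, 28]); Taking the union: the 2 present regions are separate (no shared area or edge), so areas and boundary lengths simply add and each stays a separate island — boundary = 132.43 mm; (rotated 35° about Z; rotation is an isometry so areas/perimeters/island counts are preserved). Overall, the cross-section has 2 separate islands. Total boundary length (outer) = 132.43 mm.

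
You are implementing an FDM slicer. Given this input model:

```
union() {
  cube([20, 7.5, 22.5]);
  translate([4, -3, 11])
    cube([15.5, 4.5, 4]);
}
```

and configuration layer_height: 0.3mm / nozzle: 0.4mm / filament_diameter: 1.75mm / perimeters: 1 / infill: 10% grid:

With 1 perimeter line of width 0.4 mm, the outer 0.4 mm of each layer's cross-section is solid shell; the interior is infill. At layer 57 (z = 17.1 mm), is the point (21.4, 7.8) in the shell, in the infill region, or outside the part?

outside

At z = 17.1 mm: the cube is present — its section is the full 20×7.5 rectangle; the cube at (4, -3) does not reach this height (z outside [11, 15]); Taking the union: only the 20×7.5 cube is present, so the union is just that shape — 1 connected region. Overall, the cross-section is a single solid region. The nearest boundary edge runs (20.00, 0.00)→(20.00, 7.50); distance from the point to it = 1.43 mm. The point is not inside any of the regions above, so it lies outside the cross-section (1.43 mm from the nearest boundary).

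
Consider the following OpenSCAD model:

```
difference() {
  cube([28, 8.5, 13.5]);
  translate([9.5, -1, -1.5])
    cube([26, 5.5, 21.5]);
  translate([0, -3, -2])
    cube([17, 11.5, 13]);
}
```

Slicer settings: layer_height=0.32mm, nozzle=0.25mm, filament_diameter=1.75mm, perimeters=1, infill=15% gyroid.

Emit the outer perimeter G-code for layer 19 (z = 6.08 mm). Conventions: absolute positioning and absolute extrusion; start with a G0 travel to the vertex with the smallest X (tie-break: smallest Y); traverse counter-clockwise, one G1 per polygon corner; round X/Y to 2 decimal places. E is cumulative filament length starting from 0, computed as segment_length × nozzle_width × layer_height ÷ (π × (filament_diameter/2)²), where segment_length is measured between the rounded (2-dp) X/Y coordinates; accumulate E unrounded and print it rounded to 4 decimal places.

G0 X17.00 Y4.50 Z6.08
G1 X28.00 Y4.50 E0.3659
G1 X28.00 Y8.50 E0.4989
G1 X17.00 Y8.50 E0.8648
G1 X17.00 Y4.50 E0.9978

At z = 6.08 mm: the cube is present — its section is the full 28×8.5 rectangle; the cube at (9.5, -1) (footprint 26×5.5) is included at this height; the cube at (0, -3) is present — its section is the full 17×11.5 rectangle; Subtracting the remaining from the first: starting from the 28×8.5 cube, the 26×5.5 cube at (9.5, -1) partially overlaps it — only the 83.25 mm² overlap (of its 143.00 mm²) is removed, clipping the outline; the 17×11.5 cube at (0, -3) partially overlaps it — only the 110.75 mm² overlap (of its 195.50 mm²) is removed, clipping the outline — 1 connected region. The outline is a single polygon with 4 vertices. Extrusion per mm of travel: 0.25 × 0.32 / (π × 0.875²) = 0.033260. Accumulating E over each segment gives final E = 0.9978.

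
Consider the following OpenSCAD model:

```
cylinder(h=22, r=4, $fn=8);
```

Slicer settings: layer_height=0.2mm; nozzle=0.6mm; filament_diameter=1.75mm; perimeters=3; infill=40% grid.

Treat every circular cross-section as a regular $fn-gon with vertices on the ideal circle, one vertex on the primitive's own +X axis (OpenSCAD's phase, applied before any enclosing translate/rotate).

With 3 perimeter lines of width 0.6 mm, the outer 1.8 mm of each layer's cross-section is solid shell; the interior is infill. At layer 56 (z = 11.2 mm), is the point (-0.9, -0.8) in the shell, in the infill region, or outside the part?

infill

At z = 11.2 mm: the cylinder: section is a regular 8-gon, circumradius r=4. Overall, the cross-section is a single solid region. The nearest boundary edge runs (-4.00, 0.00)→(-2.83, -2.83); distance from the point to it = 2.56 mm. The point is inside the cross-section and 2.56 mm from the nearest boundary — more than the 1.8 mm shell width (3 × 0.6), so it's in the infill interior.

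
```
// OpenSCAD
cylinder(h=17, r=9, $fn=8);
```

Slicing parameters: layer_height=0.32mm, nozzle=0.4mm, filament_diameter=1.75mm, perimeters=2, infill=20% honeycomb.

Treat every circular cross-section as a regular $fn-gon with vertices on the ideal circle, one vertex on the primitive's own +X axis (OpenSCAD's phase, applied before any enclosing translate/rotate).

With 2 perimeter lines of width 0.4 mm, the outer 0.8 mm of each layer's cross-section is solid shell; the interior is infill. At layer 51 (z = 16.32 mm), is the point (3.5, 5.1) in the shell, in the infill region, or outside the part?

infill

At z = 16.32 mm: the r=9 cylinder contributes a regular 8-gon of circumradius 9. Overall, the cross-section is a single solid region. The nearest boundary edge runs (6.36, 6.36)→(0.00, 9.00); distance from the point to it = 2.26 mm. The point is inside the cross-section and 2.26 mm from the nearest boundary — more than the 0.8 mm shell width (2 × 0.4), so it's in the infill interior.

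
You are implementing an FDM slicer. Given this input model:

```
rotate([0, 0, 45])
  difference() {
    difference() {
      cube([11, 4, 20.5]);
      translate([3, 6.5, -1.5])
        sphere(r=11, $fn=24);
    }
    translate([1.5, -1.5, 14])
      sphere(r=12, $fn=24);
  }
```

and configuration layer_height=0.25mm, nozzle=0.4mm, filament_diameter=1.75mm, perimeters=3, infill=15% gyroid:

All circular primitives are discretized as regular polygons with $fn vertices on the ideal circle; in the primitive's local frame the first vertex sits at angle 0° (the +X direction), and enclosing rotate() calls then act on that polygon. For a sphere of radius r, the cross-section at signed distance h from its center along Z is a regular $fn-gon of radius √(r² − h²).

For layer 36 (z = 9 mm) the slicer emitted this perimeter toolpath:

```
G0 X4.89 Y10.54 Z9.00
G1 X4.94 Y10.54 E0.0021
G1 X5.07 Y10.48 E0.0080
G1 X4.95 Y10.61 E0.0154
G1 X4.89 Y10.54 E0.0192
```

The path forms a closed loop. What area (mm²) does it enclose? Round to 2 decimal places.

Apply the shoelace formula to the sequence of (X, Y) vertices; enclosed area = 0.01 mm².

0.01 mm²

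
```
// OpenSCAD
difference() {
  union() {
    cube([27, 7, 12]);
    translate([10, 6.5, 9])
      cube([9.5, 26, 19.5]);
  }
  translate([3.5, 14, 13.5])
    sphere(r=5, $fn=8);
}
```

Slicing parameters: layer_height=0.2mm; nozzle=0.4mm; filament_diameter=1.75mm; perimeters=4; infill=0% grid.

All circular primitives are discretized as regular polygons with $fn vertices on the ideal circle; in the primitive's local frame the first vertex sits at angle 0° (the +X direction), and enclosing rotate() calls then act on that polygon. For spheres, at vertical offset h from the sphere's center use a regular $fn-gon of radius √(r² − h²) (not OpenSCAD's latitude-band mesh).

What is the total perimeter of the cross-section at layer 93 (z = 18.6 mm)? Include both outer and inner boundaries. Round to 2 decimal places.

At z = 18.6 mm: the cube is absent (z outside [0, 12]); the cube at (10, 6.5) (footprint 9.5×26) is included at this height (perimeter 71.00 mm); Merging all regions: only the 9.5×26 cube at (10, 6.5) is present, so the union is just that shape — boundary = 71.00 mm; the sphere at (3.5, 14) does not reach this height (|z−center|=5.100 > r=5); Subtracting the remaining from the first: none of the subtracted shapes is present at this height, so that combined region is unchanged — boundary = 71.00 mm. Overall, the cross-section is a single solid region. Total boundary length (outer) = 71.00 mm.

71.00 mm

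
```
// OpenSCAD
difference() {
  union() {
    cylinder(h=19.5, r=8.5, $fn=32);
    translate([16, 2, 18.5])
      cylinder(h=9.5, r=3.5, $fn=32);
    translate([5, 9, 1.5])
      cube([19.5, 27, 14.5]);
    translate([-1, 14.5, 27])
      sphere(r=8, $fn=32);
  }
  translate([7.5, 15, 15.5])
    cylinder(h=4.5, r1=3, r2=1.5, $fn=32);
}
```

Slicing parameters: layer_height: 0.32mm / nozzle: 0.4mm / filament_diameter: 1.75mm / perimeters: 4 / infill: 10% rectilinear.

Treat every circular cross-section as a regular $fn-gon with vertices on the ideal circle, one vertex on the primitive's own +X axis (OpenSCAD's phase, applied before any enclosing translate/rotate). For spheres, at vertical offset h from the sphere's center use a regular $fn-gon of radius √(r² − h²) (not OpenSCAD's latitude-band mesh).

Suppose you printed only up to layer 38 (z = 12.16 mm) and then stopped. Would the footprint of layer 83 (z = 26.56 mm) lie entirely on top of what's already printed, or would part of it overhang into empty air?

Compare the two slices. At z = 12.16: the r=8.5 cylinder contributes a regular 32-gon of circumradius 8.5 (area = (32/2)·8.500²·sin(360°/32) = 225.52 mm²); the cylinder at (16, 2) is absent (z outside [18.5, 28]); the 19.5×27 cube at (5, 9) contributes its full rectangle (area 526.50 mm²); the sphere at (-1, 14.5) is absent (|z−center|=14.840 > r=8); Taking the union: the 2 present regions are separate (no shared area or edge), so areas and boundary lengths simply add and each stays a separate island — area = 752.02 mm²; the cone at (7.5, 15) does not reach this height (z outside [15.5, 20]); After the difference (first − rest): none of the subtracted shapes is present at this height, so that combined region is unchanged — area = 752.02 mm². At z = 26.56: the cylinder is absent (z outside [0, 19.5]); the r=3.5 cylinder at (16, 2) gives a regular 32-gon of circumradius 3.5 (constant along its height) (area = (32/2)·3.500²·sin(360°/32) = 38.24 mm²); the cube at (5, 9) is not intersected at this z (z outside [1.5, 16]); the sphere at (-1, 14.5): section is a regular 32-gon, circumradius = √(r²−h²) = √(8²−0.44²) = 7.988 (area = (32/2)·7.988²·sin(360°/32) = 199.17 mm²); Combining (union): the 2 present regions are separate (no shared area or edge), so areas and boundary lengths simply add and each stays a separate island — area = 237.41 mm²; the cone at (7.5, 15) is absent (z outside [15.5, 20]); Taking the first minus the rest: none of the subtracted shapes is present at this height, so the result so far is unchanged — area = 237.41 mm². Checking containment: at z = 26.56 the cross-section extends beyond the z = 12.16 cross-section by about 213.51 mm².

part overhangs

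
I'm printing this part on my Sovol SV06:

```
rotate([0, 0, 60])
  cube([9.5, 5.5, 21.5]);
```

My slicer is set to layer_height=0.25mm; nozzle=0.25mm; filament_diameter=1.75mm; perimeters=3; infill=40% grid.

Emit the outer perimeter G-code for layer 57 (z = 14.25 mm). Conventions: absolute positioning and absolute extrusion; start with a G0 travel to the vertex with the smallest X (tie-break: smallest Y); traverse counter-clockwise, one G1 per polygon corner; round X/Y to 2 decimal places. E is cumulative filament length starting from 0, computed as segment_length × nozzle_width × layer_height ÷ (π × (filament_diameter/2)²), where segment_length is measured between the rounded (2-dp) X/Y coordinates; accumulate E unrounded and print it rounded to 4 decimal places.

At z = 14.25 mm: the 9.5×5.5 cube contributes its full rectangle; (whole slice rotated 60° about Z — lengths, areas and connectivity unchanged). The outline is a single polygon with 4 vertices. Extrusion per mm of travel: 0.25 × 0.25 / (π × 0.875²) = 0.025984. Accumulating E over each segment gives final E = 0.7795.

G0 X-4.76 Y2.75 Z14.25
G1 X0.00 Y0.00 E0.1428
G1 X4.75 Y8.23 E0.3898
G1 X-0.01 Y10.98 E0.5326
G1 X-4.76 Y2.75 E0.7795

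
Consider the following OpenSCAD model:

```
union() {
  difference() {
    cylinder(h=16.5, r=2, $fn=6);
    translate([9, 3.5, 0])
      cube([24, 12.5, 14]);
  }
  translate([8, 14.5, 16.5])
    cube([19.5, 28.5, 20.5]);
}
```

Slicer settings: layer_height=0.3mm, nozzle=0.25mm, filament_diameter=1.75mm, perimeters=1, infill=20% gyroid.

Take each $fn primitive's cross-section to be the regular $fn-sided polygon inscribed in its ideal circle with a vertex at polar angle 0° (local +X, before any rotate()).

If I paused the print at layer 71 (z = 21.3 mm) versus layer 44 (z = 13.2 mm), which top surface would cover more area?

layer 71 (z = 21.3 mm)

Layer 71 (z = 21.3): the cylinder is not intersected at this z (z outside [0, 16.5]); the cube at (9, 3.5) does not reach this height (z outside [0, 14]); Subtracting the remaining from the first: the first operand is absent here, so nothing remains; the cube at (8, 14.5) (footprint 19.5×28.5) is included at this height (area 555.75 mm²); Merging all regions: only the 19.5×28.5 cube at (8, 14.5) is present, so the union is just that shape — area = 555.75 mm². So its area = 555.75 mm². Layer 44 (z = 13.2): the r=2 cylinder contributes a regular 6-gon of circumradius 2 (area = (6/2)·2.000²·sin(360°/6) = 10.39 mm²); the cube at (9, 3.5) (footprint 24×12.5) is included at this height (area 300.00 mm²); After the difference (first − rest): starting from the r=2 cylinder (10.39 mm²), the 24×12.5 cube at (9, 3.5) misses the remaining region (no effect) — area = 10.39 mm²; the cube at (8, 14.5) is not intersected at this z (z outside [16.5, 37]); Taking the union: only that combined region is present, so the union is just that shape — area = 10.39 mm². So its area = 10.39 mm². Layer 71 is larger (555.75 vs 10.39 mm²).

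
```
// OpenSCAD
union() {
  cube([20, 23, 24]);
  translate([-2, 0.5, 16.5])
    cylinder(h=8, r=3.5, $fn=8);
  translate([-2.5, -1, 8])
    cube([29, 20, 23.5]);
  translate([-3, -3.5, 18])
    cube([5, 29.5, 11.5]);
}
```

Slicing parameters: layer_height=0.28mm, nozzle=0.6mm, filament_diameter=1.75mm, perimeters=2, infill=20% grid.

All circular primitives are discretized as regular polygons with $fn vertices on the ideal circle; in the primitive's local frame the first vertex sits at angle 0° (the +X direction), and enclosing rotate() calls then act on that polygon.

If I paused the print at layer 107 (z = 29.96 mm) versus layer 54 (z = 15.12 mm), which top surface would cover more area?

layer 54 (z = 15.12 mm)

Layer 107 (z = 29.96): the cube is absent (z outside [0, 24]); the cylinder at (-2, 0.5) does not reach this height (z outside [16.5, 24.5]); the cube at (-2.5, -1) (footprint 29×20) is included at this height (area 580.00 mm²); the cube at (-3, -3.5) is not intersected at this z (z outside [18, 29.5]); Merging all regions: only the 29×20 cube at (-2.5, -1) is present, so the union is just that shape — area = 580.00 mm². So its area = 580.00 mm². Layer 54 (z = 15.12): the cube is present — its section is the full 20×23 rectangle (area 460.00 mm²); the cylinder at (-2, 0.5) is absent (z outside [16.5, 24.5]); the 29×20 cube at (-2.5, -1) contributes its full rectangle (area 580.00 mm²); the cube at (-3, -3.5) is not intersected at this z (z outside [18, 29.5]); Merging all regions: the regions partially overlap — summed areas 1040.00 mm² minus the doubly-counted overlap 380.00 mm² gives 660.00 mm² — area = 660.00 mm². So its area = 660.00 mm². Layer 54 is larger (660.00 vs 580.00 mm²).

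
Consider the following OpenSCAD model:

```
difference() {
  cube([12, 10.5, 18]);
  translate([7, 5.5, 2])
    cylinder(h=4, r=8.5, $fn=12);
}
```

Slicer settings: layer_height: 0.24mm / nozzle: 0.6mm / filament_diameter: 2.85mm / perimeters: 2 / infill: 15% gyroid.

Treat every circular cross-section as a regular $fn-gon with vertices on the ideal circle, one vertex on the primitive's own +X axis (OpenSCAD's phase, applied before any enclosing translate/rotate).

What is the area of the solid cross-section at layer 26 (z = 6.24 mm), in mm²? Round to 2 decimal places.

126.00 mm²

At z = 6.24 mm: the cube (footprint 12×10.5) is included at this height (area 126.00 mm²); the cylinder at (7, 5.5) is not intersected at this z (z outside [2, 6]); Taking the first minus the rest: none of the subtracted shapes is present at this height, so the 12×10.5 cube is unchanged — area = 126.00 mm². Overall, the cross-section is a single solid region. Net area = 126.00 mm².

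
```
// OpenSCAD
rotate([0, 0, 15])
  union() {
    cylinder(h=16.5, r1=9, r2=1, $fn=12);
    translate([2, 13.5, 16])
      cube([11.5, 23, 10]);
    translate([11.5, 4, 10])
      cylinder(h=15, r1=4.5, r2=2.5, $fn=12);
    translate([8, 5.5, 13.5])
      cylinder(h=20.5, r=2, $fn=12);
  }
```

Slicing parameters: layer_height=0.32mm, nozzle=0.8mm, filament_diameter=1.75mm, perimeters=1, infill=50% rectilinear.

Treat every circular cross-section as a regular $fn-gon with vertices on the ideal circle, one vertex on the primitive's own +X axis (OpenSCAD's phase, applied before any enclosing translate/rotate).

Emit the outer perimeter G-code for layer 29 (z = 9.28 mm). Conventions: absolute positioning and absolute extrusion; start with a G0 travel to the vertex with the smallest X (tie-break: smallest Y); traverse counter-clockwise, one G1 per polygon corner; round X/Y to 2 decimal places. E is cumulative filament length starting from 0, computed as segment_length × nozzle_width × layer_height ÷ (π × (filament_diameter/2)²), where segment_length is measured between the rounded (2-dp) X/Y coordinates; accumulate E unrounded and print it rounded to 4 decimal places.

At z = 9.28 mm: the cone: at t=0.562 of its height the radius interpolates to r₁+(r₂−r₁)t = 4.501, giving a regular 12-gon of that circumradius; the cube at (2, 13.5) is not intersected at this z (z outside [16, 26]); the cone at (11.5, 4) does not reach this height (z outside [10, 25]); the cylinder at (8, 5.5) is absent (z outside [13.5, 34]); Merging all regions: only the cone is present, so the union is just that shape — 1 connected region; (rotated 15° about Z; rotation is an isometry so areas/perimeters/island counts are preserved). The outline is a single polygon with 12 vertices. Extrusion per mm of travel: 0.8 × 0.32 / (π × 0.875²) = 0.106432. Accumulating E over each segment gives final E = 2.9753.

G0 X-4.35 Y-1.16 Z9.28
G1 X-3.18 Y-3.18 E0.2485
G1 X-1.16 Y-4.35 E0.4969
G1 X1.16 Y-4.35 E0.7438
G1 X3.18 Y-3.18 E0.9923
G1 X4.35 Y-1.16 E1.2407
G1 X4.35 Y1.16 E1.4877
G1 X3.18 Y3.18 E1.7361
G1 X1.16 Y4.35 E1.9846
G1 X-1.16 Y4.35 E2.2315
G1 X-3.18 Y3.18 E2.4799
G1 X-4.35 Y1.16 E2.7284
G1 X-4.35 Y-1.16 E2.9753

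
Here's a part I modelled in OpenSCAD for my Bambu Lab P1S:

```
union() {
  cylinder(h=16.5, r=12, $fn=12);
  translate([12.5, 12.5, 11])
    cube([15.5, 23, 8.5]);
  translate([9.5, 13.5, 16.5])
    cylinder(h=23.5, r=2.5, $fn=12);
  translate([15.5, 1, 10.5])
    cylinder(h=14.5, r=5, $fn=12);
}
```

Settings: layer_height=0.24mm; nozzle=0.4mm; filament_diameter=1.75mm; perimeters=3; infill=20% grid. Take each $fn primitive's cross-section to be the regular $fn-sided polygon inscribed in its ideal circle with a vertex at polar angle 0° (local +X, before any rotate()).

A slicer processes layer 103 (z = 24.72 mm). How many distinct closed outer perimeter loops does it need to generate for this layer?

2

At z = 24.72 mm: the cylinder does not reach this height (z outside [0, 16.5]); the cube at (12.5, 12.5) is absent (z outside [11, 19.5]); the cylinder at (9.5, 13.5): section is a regular 12-gon, circumradius r=2.5; the r=5 cylinder at (15.5, 1) contributes a regular 12-gon of circumradius 5; Taking the union: the 2 present regions are separate (no shared area or edge), so areas and boundary lengths simply add and each stays a separate island — 2 connected regions. The result has 2 disconnected regions.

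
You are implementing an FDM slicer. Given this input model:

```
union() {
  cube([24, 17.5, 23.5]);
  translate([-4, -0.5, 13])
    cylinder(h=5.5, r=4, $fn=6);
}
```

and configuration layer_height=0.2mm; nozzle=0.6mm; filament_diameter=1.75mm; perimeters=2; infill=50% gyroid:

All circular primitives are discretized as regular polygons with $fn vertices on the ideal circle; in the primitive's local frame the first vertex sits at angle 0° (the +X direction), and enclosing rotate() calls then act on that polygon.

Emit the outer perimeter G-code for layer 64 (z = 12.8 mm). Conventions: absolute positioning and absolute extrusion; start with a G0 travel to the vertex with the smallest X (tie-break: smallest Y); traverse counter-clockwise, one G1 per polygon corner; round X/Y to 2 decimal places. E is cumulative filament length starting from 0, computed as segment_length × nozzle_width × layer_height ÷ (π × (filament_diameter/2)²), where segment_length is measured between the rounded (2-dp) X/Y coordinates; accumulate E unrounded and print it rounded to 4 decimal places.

G0 X0.00 Y0.00 Z12.80
G1 X24.00 Y0.00 E1.1974
G1 X24.00 Y17.50 E2.0704
G1 X0.00 Y17.50 E3.2678
G1 X0.00 Y0.00 E4.1409

At z = 12.8 mm: the cube (footprint 24×17.5) is included at this height; the cylinder at (-4, -0.5) does not reach this height (z outside [13, 18.5]); Merging all regions: only the 24×17.5 cube is present, so the union is just that shape — 1 connected region. The outline is a single polygon with 4 vertices. Extrusion per mm of travel: 0.6 × 0.2 / (π × 0.875²) = 0.049890. Accumulating E over each segment gives final E = 4.1409.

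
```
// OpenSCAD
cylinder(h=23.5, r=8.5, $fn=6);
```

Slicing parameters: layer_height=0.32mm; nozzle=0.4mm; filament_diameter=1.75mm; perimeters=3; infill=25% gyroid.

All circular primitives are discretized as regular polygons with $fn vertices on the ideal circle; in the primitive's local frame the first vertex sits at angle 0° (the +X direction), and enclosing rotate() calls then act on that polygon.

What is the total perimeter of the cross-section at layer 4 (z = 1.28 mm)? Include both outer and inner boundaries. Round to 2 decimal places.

51.00 mm

At z = 1.28 mm: the r=8.5 cylinder contributes a regular 6-gon of circumradius 8.5 (perimeter = 2·6·8.500·sin(180°/6) = 51.00 mm). Overall, the cross-section is a single solid region. Total boundary length (outer) = 51.00 mm.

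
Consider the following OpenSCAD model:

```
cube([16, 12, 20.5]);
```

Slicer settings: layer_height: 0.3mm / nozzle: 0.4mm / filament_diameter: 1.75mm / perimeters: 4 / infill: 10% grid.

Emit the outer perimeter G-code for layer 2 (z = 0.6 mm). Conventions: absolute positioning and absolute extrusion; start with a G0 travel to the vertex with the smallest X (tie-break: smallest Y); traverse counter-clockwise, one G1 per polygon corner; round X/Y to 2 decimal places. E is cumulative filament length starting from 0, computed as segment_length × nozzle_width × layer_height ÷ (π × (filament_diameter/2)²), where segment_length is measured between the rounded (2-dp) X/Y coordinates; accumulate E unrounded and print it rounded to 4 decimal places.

At z = 0.6 mm: the 16×12 cube contributes its full rectangle. The outline is a single polygon with 4 vertices. Extrusion per mm of travel: 0.4 × 0.3 / (π × 0.875²) = 0.049890. Accumulating E over each segment gives final E = 2.7939.

G0 X0.00 Y0.00 Z0.60
G1 X16.00 Y0.00 E0.7982
G1 X16.00 Y12.00 E1.3969
G1 X0.00 Y12.00 E2.1952
G1 X0.00 Y0.00 E2.7939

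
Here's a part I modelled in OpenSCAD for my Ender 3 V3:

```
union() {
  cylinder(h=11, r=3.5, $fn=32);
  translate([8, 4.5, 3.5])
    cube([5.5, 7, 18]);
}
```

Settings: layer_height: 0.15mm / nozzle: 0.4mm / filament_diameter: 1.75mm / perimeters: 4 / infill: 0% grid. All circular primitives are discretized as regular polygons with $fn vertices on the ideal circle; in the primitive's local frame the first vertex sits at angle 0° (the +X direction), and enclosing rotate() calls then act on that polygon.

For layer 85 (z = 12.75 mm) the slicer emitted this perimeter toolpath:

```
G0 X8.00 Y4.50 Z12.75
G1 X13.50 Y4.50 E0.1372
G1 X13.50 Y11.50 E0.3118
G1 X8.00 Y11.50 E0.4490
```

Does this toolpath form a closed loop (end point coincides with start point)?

no

Start point (G0): (8.00, 4.50). End point (last G1): the path does not return to the start — open.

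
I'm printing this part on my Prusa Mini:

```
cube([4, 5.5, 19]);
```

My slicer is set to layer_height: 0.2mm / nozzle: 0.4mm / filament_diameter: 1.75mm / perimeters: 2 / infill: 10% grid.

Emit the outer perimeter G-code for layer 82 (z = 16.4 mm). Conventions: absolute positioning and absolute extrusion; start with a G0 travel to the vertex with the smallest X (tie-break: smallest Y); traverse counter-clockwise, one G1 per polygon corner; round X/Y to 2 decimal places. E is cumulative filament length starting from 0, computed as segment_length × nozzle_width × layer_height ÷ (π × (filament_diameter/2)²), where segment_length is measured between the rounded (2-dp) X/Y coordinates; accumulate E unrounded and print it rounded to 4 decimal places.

At z = 16.4 mm: the cube is present — its section is the full 4×5.5 rectangle. The outline is a single polygon with 4 vertices. Extrusion per mm of travel: 0.4 × 0.2 / (π × 0.875²) = 0.033260. Accumulating E over each segment gives final E = 0.6319.

G0 X0.00 Y0.00 Z16.40
G1 X4.00 Y0.00 E0.1330
G1 X4.00 Y5.50 E0.3160
G1 X0.00 Y5.50 E0.4490
G1 X0.00 Y0.00 E0.6319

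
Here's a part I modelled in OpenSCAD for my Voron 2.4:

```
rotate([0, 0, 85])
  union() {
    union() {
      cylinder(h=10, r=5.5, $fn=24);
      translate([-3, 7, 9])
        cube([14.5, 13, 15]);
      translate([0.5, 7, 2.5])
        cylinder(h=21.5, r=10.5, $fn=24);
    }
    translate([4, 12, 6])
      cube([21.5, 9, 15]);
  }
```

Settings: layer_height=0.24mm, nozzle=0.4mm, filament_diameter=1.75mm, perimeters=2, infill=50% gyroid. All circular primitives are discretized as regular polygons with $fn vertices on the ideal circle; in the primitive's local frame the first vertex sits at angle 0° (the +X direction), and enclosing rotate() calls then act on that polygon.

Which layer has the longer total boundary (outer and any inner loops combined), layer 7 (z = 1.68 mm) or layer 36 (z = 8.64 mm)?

Layer 7 (z = 1.68): the r=5.5 cylinder contributes a regular 24-gon of circumradius 5.5 (perimeter = 2·24·5.500·sin(180°/24) = 34.46 mm); the cube at (-3, 7) is not intersected at this z (z outside [9, 24]); the cylinder at (0.5, 7) is absent (z outside [2.5, 24]); Merging all regions: only the r=5.5 cylinder is present, so the union is just that shape — boundary = 34.46 mm; the cube at (4, 12) is not intersected at this z (z outside [6, 21]); Taking the union: only the result so far is present, so the union is just that shape — boundary = 34.46 mm; (rotated 85° about Z; rotation is an isometry so areas/perimeters/island counts are preserved). So its perimeter = 34.46 mm. Layer 36 (z = 8.64): the cylinder: section is a regular 24-gon, circumradius r=5.5 (perimeter = 2·24·5.500·sin(180°/24) = 34.46 mm); the cube at (-3, 7) does not reach this height (z outside [9, 24]); the r=10.5 cylinder at (0.5, 7) gives a regular 24-gon of circumradius 10.5 (constant along its height) (perimeter = 2·24·10.500·sin(180°/24) = 65.79 mm); Combining (union): the regions partially overlap (shared area 78.45 mm²), so the edge portions inside another operand are dropped and the merged outline is re-measured after clipping — boundary = 68.10 mm; the cube at (4, 12) (footprint 21.5×9) is included at this height (perimeter 61.00 mm); Merging all regions: the regions partially overlap (shared area 17.13 mm²), so the edge portions inside another operand are dropped and the merged outline is re-measured after clipping — boundary = 110.93 mm; (whole slice rotated 85° about Z — lengths, areas and connectivity unchanged). So its perimeter = 110.93 mm. Layer 36 is larger (110.93 vs 34.46 mm).

layer 36 (z = 8.64 mm)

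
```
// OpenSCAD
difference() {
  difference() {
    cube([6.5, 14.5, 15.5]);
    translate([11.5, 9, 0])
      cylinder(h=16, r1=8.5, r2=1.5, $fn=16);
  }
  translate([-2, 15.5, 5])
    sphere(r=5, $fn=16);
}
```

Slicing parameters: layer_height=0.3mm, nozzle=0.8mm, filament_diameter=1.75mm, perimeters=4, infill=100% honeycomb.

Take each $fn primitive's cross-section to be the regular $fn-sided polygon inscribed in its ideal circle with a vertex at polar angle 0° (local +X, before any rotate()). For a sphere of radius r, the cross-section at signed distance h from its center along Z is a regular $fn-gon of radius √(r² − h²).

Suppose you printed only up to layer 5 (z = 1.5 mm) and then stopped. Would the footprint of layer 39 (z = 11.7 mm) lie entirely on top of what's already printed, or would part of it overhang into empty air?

part overhangs

Compare the two slices. At z = 1.5: the cube (footprint 6.5×14.5) is included at this height (area 94.25 mm²); the cone at (11.5, 9): at t=0.094 of its height the radius interpolates to r₁+(r₂−r₁)t = 7.844, giving a regular 16-gon of that circumradius (area = (16/2)·7.844²·sin(360°/16) = 188.35 mm²); After the difference (first − rest): starting from the 6.5×14.5 cube (94.25 mm²), the cone at (11.5, 9) partially overlaps it — only the 22.46 mm² overlap (of its 188.35 mm²) is removed, clipping the outline — area = 71.79 mm²; the r=5 sphere at (-2, 15.5) contributes a regular 16-gon of circumradius √(5²−3.5²) = 3.571 (area = (16/2)·3.571²·sin(360°/16) = 39.03 mm²); Subtracting the remaining from the first: starting from that combined region (71.79 mm²), the r=5 sphere at (-2, 15.5) partially overlaps it — only the 1.64 mm² overlap (of its 39.03 mm²) is removed, clipping the outline — area = 70.15 mm². At z = 11.7: the cube is present — its section is the full 6.5×14.5 rectangle (area 94.25 mm²); the cone at (11.5, 9) contributes a regular 16-gon of circumradius 3.381 (interpolated between r1=8.5 and r2=1.5 at t=0.731) (area = (16/2)·3.381²·sin(360°/16) = 35.00 mm²); Taking the first minus the rest: starting from the 6.5×14.5 cube (94.25 mm²), the cone at (11.5, 9) misses the remaining region (no effect) — area = 94.25 mm²; the sphere at (-2, 15.5) does not reach this height (|z−center|=6.700 > r=5); Subtracting the remaining from the first: none of the subtracted shapes is present at this height, so that combined region is unchanged — area = 94.25 mm². Checking containment: at z = 11.7 the cross-section extends beyond the z = 1.5 cross-section by about 24.10 mm².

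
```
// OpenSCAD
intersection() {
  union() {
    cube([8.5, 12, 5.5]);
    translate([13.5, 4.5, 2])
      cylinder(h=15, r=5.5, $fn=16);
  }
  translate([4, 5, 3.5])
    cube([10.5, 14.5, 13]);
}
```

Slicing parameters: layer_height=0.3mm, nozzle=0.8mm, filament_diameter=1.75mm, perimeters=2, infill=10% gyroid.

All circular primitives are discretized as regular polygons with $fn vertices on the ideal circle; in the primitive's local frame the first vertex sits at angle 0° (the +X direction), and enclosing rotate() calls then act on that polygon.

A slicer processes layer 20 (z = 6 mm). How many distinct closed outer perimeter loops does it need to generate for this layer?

At z = 6 mm: the cube is not intersected at this z (z outside [0, 5.5]); the cylinder at (13.5, 4.5): section is a regular 16-gon, circumradius r=5.5; Merging all regions: only the r=5.5 cylinder at (13.5, 4.5) is present, so the union is just that shape — 1 connected region; the cube at (4, 5) is present — its section is the full 10.5×14.5 rectangle; After intersecting: the 10.5×14.5 cube at (4, 5) partially overlaps the result so far; clipping to the common part keeps 25.33 mm² — 1 connected region. The result has 1 disconnected region.

1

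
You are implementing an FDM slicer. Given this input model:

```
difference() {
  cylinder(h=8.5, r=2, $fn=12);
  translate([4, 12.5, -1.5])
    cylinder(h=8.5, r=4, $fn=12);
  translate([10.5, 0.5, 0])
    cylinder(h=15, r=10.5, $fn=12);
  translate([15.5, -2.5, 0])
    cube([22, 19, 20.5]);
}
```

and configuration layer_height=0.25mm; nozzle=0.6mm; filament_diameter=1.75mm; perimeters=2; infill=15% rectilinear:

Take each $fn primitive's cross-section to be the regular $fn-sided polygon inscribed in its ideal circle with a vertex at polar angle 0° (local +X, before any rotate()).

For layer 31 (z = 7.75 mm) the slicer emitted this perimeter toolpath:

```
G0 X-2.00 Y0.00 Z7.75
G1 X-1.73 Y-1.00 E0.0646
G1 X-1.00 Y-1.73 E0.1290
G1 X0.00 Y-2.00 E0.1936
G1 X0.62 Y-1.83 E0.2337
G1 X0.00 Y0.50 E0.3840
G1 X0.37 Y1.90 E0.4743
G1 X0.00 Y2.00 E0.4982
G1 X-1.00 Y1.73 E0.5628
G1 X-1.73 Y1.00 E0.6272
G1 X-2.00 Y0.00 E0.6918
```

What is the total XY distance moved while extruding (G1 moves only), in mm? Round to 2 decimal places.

11.09 mm

Sum the Euclidean lengths of each G1 segment: total = 11.09 mm.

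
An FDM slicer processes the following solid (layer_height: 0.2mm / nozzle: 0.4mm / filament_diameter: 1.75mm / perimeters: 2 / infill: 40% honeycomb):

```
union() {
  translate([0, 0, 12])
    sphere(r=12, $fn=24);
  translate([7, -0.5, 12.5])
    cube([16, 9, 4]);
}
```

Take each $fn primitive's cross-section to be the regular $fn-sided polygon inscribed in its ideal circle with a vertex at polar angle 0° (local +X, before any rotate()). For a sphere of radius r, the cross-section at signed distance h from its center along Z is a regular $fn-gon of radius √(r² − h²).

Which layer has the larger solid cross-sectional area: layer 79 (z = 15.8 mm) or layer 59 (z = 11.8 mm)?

Layer 79 (z = 15.8): the r=12 sphere slices to a regular 24-gon of circumradius 11.382 (√(r²−h²) with h=3.8 from center) (area = (24/2)·11.382²·sin(360°/24) = 402.39 mm²); the cube at (7, -0.5) (footprint 16×9) is included at this height (area 144.00 mm²); Merging all regions: the regions partially overlap — summed areas 546.39 mm² minus the doubly-counted overlap 28.86 mm² gives 517.53 mm² — area = 517.53 mm². So its area = 517.53 mm². Layer 59 (z = 11.8): the r=12 sphere slices to a regular 24-gon of circumradius 11.998 (√(r²−h²) with h=0.2 from center) (area = (24/2)·11.998²·sin(360°/24) = 447.12 mm²); the cube at (7, -0.5) does not reach this height (z outside [12.5, 16.5]); Taking the union: only the r=12 sphere is present, so the union is just that shape — area = 447.12 mm². So its area = 447.12 mm². Layer 79 is larger (517.53 vs 447.12 mm²).

layer 79 (z = 15.8 mm)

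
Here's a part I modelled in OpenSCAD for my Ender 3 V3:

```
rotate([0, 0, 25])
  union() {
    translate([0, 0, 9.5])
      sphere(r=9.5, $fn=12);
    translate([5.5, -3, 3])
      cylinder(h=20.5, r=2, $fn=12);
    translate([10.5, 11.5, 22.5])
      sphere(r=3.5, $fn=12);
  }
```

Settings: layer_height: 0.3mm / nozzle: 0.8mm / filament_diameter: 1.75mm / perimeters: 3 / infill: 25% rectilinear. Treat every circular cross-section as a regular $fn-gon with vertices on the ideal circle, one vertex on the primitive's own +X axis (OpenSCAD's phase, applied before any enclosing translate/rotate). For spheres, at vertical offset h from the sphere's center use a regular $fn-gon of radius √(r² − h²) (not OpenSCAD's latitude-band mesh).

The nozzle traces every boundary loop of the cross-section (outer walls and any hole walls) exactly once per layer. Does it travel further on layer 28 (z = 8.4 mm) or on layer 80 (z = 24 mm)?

layer 28 (z = 8.4 mm)

Layer 28 (z = 8.4): the r=9.5 sphere slices to a regular 12-gon of circumradius 9.436 (√(r²−h²) with h=1.1 from center) (perimeter = 2·12·9.436·sin(180°/12) = 58.61 mm); the r=2 cylinder at (5.5, -3) gives a regular 12-gon of circumradius 2 (constant along its height) (perimeter = 2·12·2.000·sin(180°/12) = 12.42 mm); the sphere at (10.5, 11.5) does not reach this height (|z−center|=14.100 > r=3.5); Combining (union): the r=2 cylinder at (5.5, -3) lies entirely inside the r=9.5 sphere, so the union is just the r=9.5 sphere — boundary = 58.61 mm; (whole slice rotated 25° about Z — lengths, areas and connectivity unchanged). So its perimeter = 58.61 mm. Layer 80 (z = 24): the sphere does not reach this height (|z−center|=14.500 > r=9.5); the cylinder at (5.5, -3) is not intersected at this z (z outside [3, 23.5]); the r=3.5 sphere at (10.5, 11.5) slices to a regular 12-gon of circumradius 3.162 (√(r²−h²) with h=1.5 from center) (perimeter = 2·12·3.162·sin(180°/12) = 19.64 mm); Merging all regions: only the r=3.5 sphere at (10.5, 11.5) is present, so the union is just that shape — boundary = 19.64 mm; (whole slice rotated 25° about Z — lengths, areas and connectivity unchanged). So its perimeter = 19.64 mm. Layer 28 is larger (58.61 vs 19.64 mm).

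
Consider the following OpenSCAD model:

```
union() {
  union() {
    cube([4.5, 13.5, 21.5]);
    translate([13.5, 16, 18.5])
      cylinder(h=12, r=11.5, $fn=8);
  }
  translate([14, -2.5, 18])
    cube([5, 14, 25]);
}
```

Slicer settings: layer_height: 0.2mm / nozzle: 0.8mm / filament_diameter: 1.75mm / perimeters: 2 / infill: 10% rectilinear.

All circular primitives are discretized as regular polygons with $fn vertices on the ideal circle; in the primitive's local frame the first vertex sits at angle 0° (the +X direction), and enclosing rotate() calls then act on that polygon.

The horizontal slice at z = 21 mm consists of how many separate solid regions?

At z = 21 mm: the 4.5×13.5 cube contributes its full rectangle; the cylinder at (13.5, 16): section is a regular 8-gon, circumradius r=11.5; Combining (union): the regions partially overlap (shared area 2.59 mm²), so overlapping operands fuse into one piece — 1 connected region; the cube at (14, -2.5) is present — its section is the full 5×14 rectangle; Combining (union): the regions partially overlap (shared area 28.79 mm²), so overlapping operands fuse into one piece — 1 connected region. The result has 1 disconnected region.

1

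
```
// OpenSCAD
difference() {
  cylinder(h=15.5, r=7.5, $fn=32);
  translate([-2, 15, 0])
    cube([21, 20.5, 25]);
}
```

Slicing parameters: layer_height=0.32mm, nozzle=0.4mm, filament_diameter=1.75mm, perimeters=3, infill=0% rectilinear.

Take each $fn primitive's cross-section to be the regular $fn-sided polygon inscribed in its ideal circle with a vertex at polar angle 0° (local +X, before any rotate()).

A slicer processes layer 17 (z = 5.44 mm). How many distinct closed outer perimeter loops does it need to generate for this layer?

1

At z = 5.44 mm: the cylinder: section is a regular 32-gon, circumradius r=7.5; the 21×20.5 cube at (-2, 15) contributes its full rectangle; Subtracting the remaining from the first: starting from the r=7.5 cylinder, the 21×20.5 cube at (-2, 15) misses the remaining region (no effect) — 1 connected region. The result has 1 disconnected region.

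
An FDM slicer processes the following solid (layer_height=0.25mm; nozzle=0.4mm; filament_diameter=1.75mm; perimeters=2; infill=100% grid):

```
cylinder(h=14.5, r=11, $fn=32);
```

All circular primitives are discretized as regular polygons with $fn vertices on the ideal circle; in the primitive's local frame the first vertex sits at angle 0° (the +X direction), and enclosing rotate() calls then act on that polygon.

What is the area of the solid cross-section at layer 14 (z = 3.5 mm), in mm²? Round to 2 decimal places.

377.69 mm²

At z = 3.5 mm: the r=11 cylinder gives a regular 32-gon of circumradius 11 (constant along its height) (area = (32/2)·11.000²·sin(360°/32) = 377.69 mm²). Overall, the cross-section is a single solid region. Net area = 377.69 mm².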